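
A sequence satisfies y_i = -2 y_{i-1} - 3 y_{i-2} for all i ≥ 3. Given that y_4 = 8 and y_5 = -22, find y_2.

Rearranging, y_{i-2} = (y_i + 2 y_{i-1}) / -3.
y_3 = (-22 + 2·8) / -3 = -6/-3 = 2
y_2 = (8 + 2·2) / -3 = 12/-3 = -4

-4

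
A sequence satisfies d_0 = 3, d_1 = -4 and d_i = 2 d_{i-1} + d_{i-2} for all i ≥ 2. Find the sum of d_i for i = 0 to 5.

-133

d_2 = 2(-4) + 3 = -5
d_3 = 2(-5) + (-4) = -14
d_4 = 2(-14) + (-5) = -33
d_5 = 2(-33) + (-14) = -80
Sum = 3 + (-4) + (-5) + (-14) + (-33) + (-80) = -133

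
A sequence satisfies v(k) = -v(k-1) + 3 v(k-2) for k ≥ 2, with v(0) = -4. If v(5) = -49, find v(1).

Let v(1) = w.
v(2) = -12 - w
v(3) = 12 + 4w
v(4) = -48 - 7w
v(5) = 84 + 19w
So 84 + 19w = -49, giving w = -7.

-7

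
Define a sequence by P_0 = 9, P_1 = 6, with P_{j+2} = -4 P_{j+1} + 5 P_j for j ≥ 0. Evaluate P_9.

-976554

P_2 = -4*6 + 5*9 = 21
P_3 = -4*21 + 5*6 = -54
P_4 = -4*(-54) + 5*21 = 321
P_5 = -4*321 + 5*(-54) = -1554
P_6 = -4*(-1554) + 5*321 = 7821
P_7 = -4*7821 + 5*(-1554) = -39054
P_8 = -4*(-39054) + 5*7821 = 195321
P_9 = -4*195321 + 5*(-39054) = -976554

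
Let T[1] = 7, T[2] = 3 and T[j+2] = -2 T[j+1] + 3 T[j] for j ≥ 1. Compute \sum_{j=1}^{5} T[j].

91

T[3] = -2*3 + 3*7 = 15
T[4] = -2*15 + 3*3 = -21
T[5] = -2*(-21) + 3*15 = 87
Sum = 7 + 3 + 15 + (-21) + 87 = 91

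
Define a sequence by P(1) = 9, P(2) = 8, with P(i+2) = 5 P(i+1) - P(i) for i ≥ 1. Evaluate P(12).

P(3) = 5(8) - 9 = 31
P(4) = 5(31) - 8 = 147
P(5) = 5(147) - 31 = 704
P(6) = 5(704) - 147 = 3373
P(7) = 5(3373) - 704 = 16161
P(8) = 5(16161) - 3373 = 77432
P(9) = 5(77432) - 16161 = 370999
P(10) = 5(370999) - 77432 = 1777563
P(11) = 5(1777563) - 370999 = 8516816
P(12) = 5(8516816) - 1777563 = 40806517

40806517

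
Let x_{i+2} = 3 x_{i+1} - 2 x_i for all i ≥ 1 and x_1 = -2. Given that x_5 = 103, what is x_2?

5

Let x_2 = v.
x_3 = 4 + 3v
x_4 = 12 + 7v
x_5 = 28 + 15v
So 28 + 15v = 103, giving v = 5.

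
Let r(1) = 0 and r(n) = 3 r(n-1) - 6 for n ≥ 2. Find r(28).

The fixed point is -6/(1 - 3) = 3, so r(n) - 3 = 3(r(n-1) - 3).
Hence r(n) = -3·3^{n-1} + 3.
r(28) = -3·3^{27} + 3 = -3·7625597484987 + 3 = -22876792454958.

-22876792454958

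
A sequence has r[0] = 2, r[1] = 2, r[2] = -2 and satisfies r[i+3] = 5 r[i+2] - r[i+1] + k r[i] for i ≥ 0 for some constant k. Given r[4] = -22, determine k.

3

r[3] = -12 + 2k
r[4] = -58 + 12k
So -58 + 12k = -22, giving k = 3.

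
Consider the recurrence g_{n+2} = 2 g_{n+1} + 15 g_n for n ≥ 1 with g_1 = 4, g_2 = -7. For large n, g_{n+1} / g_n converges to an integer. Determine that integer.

5

The characteristic equation is r^2 - 2r - 15 = 0, which factors as (r - 5)(r + 3) = 0.
So the roots are 5 and -3. Since |5| > |-3| and the coefficient of 5^n is non-zero, the ratio tends to 5.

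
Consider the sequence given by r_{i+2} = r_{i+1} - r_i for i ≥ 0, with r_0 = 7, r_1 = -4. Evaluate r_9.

r_2 = (-4) - 7 = -11
r_3 = (-11) - (-4) = -7
r_4 = (-7) - (-11) = 4
r_5 = 4 - (-7) = 11
r_6 = 11 - 4 = 7
r_7 = 7 - 11 = -4
r_8 = (-4) - 7 = -11
r_9 = (-11) - (-4) = -7

-7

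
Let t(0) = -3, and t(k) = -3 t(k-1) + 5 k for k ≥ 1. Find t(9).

77514

t(1) = -3*(-3) + 5 = 14
t(2) = -3*14 + 10 = -32
t(3) = -3*(-32) + 15 = 111
t(4) = -3*111 + 20 = -313
t(5) = -3*(-313) + 25 = 964
t(6) = -3*964 + 30 = -2862
t(7) = -3*(-2862) + 35 = 8621
t(8) = -3*8621 + 40 = -25823
t(9) = -3*(-25823) + 45 = 77514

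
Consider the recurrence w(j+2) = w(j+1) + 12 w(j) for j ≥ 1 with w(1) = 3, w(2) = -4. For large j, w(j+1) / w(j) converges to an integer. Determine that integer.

The characteristic equation is r^2 - r - 12 = 0, which factors as (r - 4)(r + 3) = 0.
So the roots are 4 and -3. Since |4| > |-3| and the coefficient of 4^j is non-zero, the ratio tends to 4.

4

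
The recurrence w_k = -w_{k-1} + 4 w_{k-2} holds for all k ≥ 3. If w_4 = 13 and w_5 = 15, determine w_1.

3

Rearranging, w_{k-2} = (w_k + w_{k-1}) / 4.
w_3 = (15 + 13) / 4 = 28/4 = 7
w_2 = (13 + 7) / 4 = 20/4 = 5
w_1 = (7 + 5) / 4 = 12/4 = 3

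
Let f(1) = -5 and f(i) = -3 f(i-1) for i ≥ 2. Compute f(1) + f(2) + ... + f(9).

-24605

f(2) = -3*(-5) = 15
f(3) = -3*15 = -45
f(4) = -3*(-45) = 135
f(5) = -3*135 = -405
f(6) = -3*(-405) = 1215
f(7) = -3*1215 = -3645
f(8) = -3*(-3645) = 10935
f(9) = -3*10935 = -32805
Sum = (-5) + 15 + (-45) + 135 + (-405) + 1215 + (-3645) + 10935 + (-32805) = -24605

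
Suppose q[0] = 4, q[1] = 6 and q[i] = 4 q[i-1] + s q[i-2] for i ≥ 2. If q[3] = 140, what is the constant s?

q[2] = 24 + 4s
q[3] = 96 + 22s
So 96 + 22s = 140, giving s = 2.

2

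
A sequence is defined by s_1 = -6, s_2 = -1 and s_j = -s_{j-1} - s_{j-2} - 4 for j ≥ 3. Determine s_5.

s_3 = -(-1) - (-6) - 4 = 3
s_4 = -3 - (-1) - 4 = -6
s_5 = -(-6) - 3 - 4 = -1

-1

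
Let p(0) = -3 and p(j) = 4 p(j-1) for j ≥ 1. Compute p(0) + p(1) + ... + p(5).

p(1) = 4*(-3) = -12
p(2) = 4*(-12) = -48
p(3) = 4*(-48) = -192
p(4) = 4*(-192) = -768
p(5) = 4*(-768) = -3072
Sum = (-3) + (-12) + (-48) + (-192) + (-768) + (-3072) = -4095

-4095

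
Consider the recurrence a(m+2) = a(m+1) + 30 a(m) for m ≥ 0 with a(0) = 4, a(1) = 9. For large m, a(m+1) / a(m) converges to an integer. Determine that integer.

The characteristic equation is r^2 - r - 30 = 0, which factors as (r - 6)(r + 5) = 0.
So the roots are 6 and -5. Since |6| > |-5| and the coefficient of 6^m is non-zero, the ratio tends to 6.

6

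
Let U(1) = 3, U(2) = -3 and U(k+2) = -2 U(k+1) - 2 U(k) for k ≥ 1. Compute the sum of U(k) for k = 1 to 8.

-18

U(3) = -2*(-3) - 2*3 = 0
U(4) = -2*0 - 2*(-3) = 6
U(5) = -2*6 - 2*0 = -12
U(6) = -2*(-12) - 2*6 = 12
U(7) = -2*12 - 2*(-12) = 0
U(8) = -2*0 - 2*12 = -24
Sum = 3 + (-3) + 0 + 6 + (-12) + 12 + 0 + (-24) = -18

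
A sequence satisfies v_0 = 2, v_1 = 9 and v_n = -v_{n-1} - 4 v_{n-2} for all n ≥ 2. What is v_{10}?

-1377

v_2 = -9 - 4(2) = -17
v_3 = -(-17) - 4(9) = -19
v_4 = -(-19) - 4(-17) = 87
v_5 = -87 - 4(-19) = -11
v_6 = -(-11) - 4(87) = -337
v_7 = -(-337) - 4(-11) = 381
v_8 = -381 - 4(-337) = 967
v_9 = -967 - 4(381) = -2491
v_{10} = -(-2491) - 4(967) = -1377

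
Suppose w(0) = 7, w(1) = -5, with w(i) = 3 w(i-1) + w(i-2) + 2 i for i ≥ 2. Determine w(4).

w(2) = 3(-5) + 7 + 4 = -4
w(3) = 3(-4) + (-5) + 6 = -11
w(4) = 3(-11) + (-4) + 8 = -29

-29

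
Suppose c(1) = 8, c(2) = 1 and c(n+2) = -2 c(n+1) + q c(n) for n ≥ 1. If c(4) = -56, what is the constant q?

4

c(3) = -2 + 8q
c(4) = 4 - 15q
So 4 - 15q = -56, giving q = 4.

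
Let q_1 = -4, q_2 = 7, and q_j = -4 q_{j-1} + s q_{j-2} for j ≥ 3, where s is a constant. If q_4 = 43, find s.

q_3 = -28 - 4s
q_4 = 112 + 23s
So 112 + 23s = 43, giving s = -3.

-3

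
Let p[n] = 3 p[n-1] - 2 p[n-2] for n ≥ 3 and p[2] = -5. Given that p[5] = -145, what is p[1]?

Let p[1] = y.
p[3] = -15 - 2y
p[4] = -35 - 6y
p[5] = -75 - 14y
So -75 - 14y = -145, giving y = 5.

5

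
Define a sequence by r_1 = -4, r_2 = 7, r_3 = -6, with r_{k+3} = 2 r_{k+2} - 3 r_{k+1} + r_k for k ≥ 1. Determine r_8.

178

r_4 = 2(-6) - 3(7) + (-4) = -37
r_5 = 2(-37) - 3(-6) + 7 = -49
r_6 = 2(-49) - 3(-37) + (-6) = 7
r_7 = 2(7) - 3(-49) + (-37) = 124
r_8 = 2(124) - 3(7) + (-49) = 178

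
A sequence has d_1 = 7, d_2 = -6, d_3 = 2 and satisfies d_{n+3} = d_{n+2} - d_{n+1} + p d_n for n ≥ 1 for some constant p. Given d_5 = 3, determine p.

d_4 = 8 + 7p
d_5 = 6 + p
So 6 + p = 3, giving p = -3.

-3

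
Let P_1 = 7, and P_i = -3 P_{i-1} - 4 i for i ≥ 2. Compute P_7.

6371

P_2 = -3·7 - 8 = -29
P_3 = -3·(-29) - 12 = 75
P_4 = -3·75 - 16 = -241
P_5 = -3·(-241) - 20 = 703
P_6 = -3·703 - 24 = -2133
P_7 = -3·(-2133) - 28 = 6371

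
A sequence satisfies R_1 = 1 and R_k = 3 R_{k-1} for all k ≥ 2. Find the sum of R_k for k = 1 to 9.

R_2 = 3·1 = 3
R_3 = 3·3 = 9
R_4 = 3·9 = 27
R_5 = 3·27 = 81
R_6 = 3·81 = 243
R_7 = 3·243 = 729
R_8 = 3·729 = 2187
R_9 = 3·2187 = 6561
Sum = 1 + 3 + 9 + 27 + 81 + 243 + 729 + 2187 + 6561 = 9841

9841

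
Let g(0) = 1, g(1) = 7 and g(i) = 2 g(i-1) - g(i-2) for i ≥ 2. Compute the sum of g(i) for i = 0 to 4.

g(2) = 2(7) - 1 = 13
g(3) = 2(13) - 7 = 19
g(4) = 2(19) - 13 = 25
Sum = 1 + 7 + 13 + 19 + 25 = 65

65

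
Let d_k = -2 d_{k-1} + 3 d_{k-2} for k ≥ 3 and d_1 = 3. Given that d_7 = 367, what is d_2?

Let d_2 = z.
d_3 = 9 - 2z
d_4 = -18 + 7z
d_5 = 63 - 20z
d_6 = -180 + 61z
d_7 = 549 - 182z
So 549 - 182z = 367, giving z = 1.

1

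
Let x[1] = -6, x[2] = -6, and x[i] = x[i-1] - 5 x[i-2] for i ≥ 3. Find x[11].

x[3] = (-6) - 5(-6) = 24
x[4] = 24 - 5(-6) = 54
x[5] = 54 - 5(24) = -66
x[6] = (-66) - 5(54) = -336
x[7] = (-336) - 5(-66) = -6
x[8] = (-6) - 5(-336) = 1674
x[9] = 1674 - 5(-6) = 1704
x[10] = 1704 - 5(1674) = -6666
x[11] = (-6666) - 5(1704) = -15186

-15186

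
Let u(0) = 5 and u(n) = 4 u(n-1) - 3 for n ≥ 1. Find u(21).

The fixed point is -3/(1 - 4) = 1, so u(n) - 1 = 4(u(n-1) - 1).
Hence u(n) = 4·4^n + 1.
u(21) = 4·4^{21} + 1 = 4·4398046511104 + 1 = 17592186044417.

17592186044417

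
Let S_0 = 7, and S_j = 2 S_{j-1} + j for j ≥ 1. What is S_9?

4597

S_1 = 2(7) + 1 = 15
S_2 = 2(15) + 2 = 32
S_3 = 2(32) + 3 = 67
S_4 = 2(67) + 4 = 138
S_5 = 2(138) + 5 = 281
S_6 = 2(281) + 6 = 568
S_7 = 2(568) + 7 = 1143
S_8 = 2(1143) + 8 = 2294
S_9 = 2(2294) + 9 = 4597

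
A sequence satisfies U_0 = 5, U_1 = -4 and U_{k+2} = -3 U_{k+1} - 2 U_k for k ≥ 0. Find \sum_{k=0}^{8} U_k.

U_2 = -3·(-4) - 2·5 = 2
U_3 = -3·2 - 2·(-4) = 2
U_4 = -3·2 - 2·2 = -10
U_5 = -3·(-10) - 2·2 = 26
U_6 = -3·26 - 2·(-10) = -58
U_7 = -3·(-58) - 2·26 = 122
U_8 = -3·122 - 2·(-58) = -250
Sum = 5 + (-4) + 2 + 2 + (-10) + 26 + (-58) + 122 + (-250) = -165

-165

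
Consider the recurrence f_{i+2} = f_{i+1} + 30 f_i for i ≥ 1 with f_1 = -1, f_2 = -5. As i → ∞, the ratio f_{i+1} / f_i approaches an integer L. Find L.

6

The characteristic equation is r^2 - r - 30 = 0, which factors as (r - 6)(r + 5) = 0.
So the roots are 6 and -5. Since |6| > |-5| and the coefficient of 6^i is non-zero, the ratio tends to 6.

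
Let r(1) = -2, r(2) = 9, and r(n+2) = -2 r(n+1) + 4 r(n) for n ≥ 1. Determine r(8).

9536

r(3) = -2(9) + 4(-2) = -26
r(4) = -2(-26) + 4(9) = 88
r(5) = -2(88) + 4(-26) = -280
r(6) = -2(-280) + 4(88) = 912
r(7) = -2(912) + 4(-280) = -2944
r(8) = -2(-2944) + 4(912) = 9536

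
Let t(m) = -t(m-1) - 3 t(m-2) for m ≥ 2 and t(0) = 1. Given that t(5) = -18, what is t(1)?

Let t(1) = w.
t(2) = -3 - w
t(3) = 3 - 2w
t(4) = 6 + 5w
t(5) = -15 + w
So -15 + w = -18, giving w = -3.

-3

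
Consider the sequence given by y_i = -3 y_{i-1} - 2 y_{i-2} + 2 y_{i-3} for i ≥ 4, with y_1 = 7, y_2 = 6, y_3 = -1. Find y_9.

207

y_4 = -3·(-1) - 2·6 + 2·7 = 5
y_5 = -3·5 - 2·(-1) + 2·6 = -1
y_6 = -3·(-1) - 2·5 + 2·(-1) = -9
y_7 = -3·(-9) - 2·(-1) + 2·5 = 39
y_8 = -3·39 - 2·(-9) + 2·(-1) = -101
y_9 = -3·(-101) - 2·39 + 2·(-9) = 207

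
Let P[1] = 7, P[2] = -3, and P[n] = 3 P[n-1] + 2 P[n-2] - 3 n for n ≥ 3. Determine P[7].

P[3] = 3(-3) + 2(7) - 9 = -4
P[4] = 3(-4) + 2(-3) - 12 = -30
P[5] = 3(-30) + 2(-4) - 15 = -113
P[6] = 3(-113) + 2(-30) - 18 = -417
P[7] = 3(-417) + 2(-113) - 21 = -1498

-1498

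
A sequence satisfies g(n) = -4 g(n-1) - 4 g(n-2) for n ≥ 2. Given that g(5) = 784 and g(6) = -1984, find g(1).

-3

Rearranging, g(n-2) = (g(n) + 4 g(n-1)) / -4.
g(4) = (-1984 + 4*784) / -4 = 1152/-4 = -288
g(3) = (784 + 4*(-288)) / -4 = -368/-4 = 92
g(2) = (-288 + 4*92) / -4 = 80/-4 = -20
g(1) = (92 + 4*(-20)) / -4 = 12/-4 = -3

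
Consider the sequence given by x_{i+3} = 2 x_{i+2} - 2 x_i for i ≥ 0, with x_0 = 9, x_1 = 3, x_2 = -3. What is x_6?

-156

x_3 = 2·(-3) - 2·9 = -24
x_4 = 2·(-24) - 2·3 = -54
x_5 = 2·(-54) - 2·(-3) = -102
x_6 = 2·(-102) - 2·(-24) = -156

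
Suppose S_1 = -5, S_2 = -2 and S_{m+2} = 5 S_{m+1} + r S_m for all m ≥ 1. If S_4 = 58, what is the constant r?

-4

S_3 = -10 - 5r
S_4 = -50 - 27r
So -50 - 27r = 58, giving r = -4.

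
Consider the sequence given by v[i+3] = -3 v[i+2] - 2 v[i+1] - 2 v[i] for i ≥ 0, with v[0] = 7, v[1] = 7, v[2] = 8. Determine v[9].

v[3] = -3(8) - 2(7) - 2(7) = -52
v[4] = -3(-52) - 2(8) - 2(7) = 126
v[5] = -3(126) - 2(-52) - 2(8) = -290
v[6] = -3(-290) - 2(126) - 2(-52) = 722
v[7] = -3(722) - 2(-290) - 2(126) = -1838
v[8] = -3(-1838) - 2(722) - 2(-290) = 4650
v[9] = -3(4650) - 2(-1838) - 2(722) = -11718

-11718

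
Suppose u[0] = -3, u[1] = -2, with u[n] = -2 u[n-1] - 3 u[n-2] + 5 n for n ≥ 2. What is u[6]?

u[2] = -2(-2) - 3(-3) + 10 = 23
u[3] = -2(23) - 3(-2) + 15 = -25
u[4] = -2(-25) - 3(23) + 20 = 1
u[5] = -2(1) - 3(-25) + 25 = 98
u[6] = -2(98) - 3(1) + 30 = -169

-169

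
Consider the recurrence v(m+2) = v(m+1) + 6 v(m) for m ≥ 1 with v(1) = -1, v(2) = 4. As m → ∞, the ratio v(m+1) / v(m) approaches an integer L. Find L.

The characteristic equation is r^2 - r - 6 = 0, which factors as (r - 3)(r + 2) = 0.
So the roots are 3 and -2. Since |3| > |-2| and the coefficient of 3^m is non-zero, the ratio tends to 3.

3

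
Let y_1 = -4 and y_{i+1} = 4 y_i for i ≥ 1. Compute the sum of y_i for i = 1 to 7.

-21844

y_2 = 4(-4) = -16
y_3 = 4(-16) = -64
y_4 = 4(-64) = -256
y_5 = 4(-256) = -1024
y_6 = 4(-1024) = -4096
y_7 = 4(-4096) = -16384
Sum = (-4) + (-16) + (-64) + (-256) + (-1024) + (-4096) + (-16384) = -21844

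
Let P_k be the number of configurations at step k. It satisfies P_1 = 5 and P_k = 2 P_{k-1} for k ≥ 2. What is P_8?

640

P_2 = 2(5) = 10
P_3 = 2(10) = 20
P_4 = 2(20) = 40
P_5 = 2(40) = 80
P_6 = 2(80) = 160
P_7 = 2(160) = 320
P_8 = 2(320) = 640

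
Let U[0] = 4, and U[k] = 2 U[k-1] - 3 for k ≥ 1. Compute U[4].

19

U[1] = 2*4 - 3 = 5
U[2] = 2*5 - 3 = 7
U[3] = 2*7 - 3 = 11
U[4] = 2*11 - 3 = 19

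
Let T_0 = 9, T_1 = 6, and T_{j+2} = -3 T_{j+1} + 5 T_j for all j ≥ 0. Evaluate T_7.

-19986

T_2 = -3·6 + 5·9 = 27
T_3 = -3·27 + 5·6 = -51
T_4 = -3·(-51) + 5·27 = 288
T_5 = -3·288 + 5·(-51) = -1119
T_6 = -3·(-1119) + 5·288 = 4797
T_7 = -3·4797 + 5·(-1119) = -19986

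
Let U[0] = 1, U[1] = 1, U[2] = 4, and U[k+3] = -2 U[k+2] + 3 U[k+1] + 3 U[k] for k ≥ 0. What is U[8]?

U[3] = -2·4 + 3·1 + 3·1 = -2
U[4] = -2·(-2) + 3·4 + 3·1 = 19
U[5] = -2·19 + 3·(-2) + 3·4 = -32
U[6] = -2·(-32) + 3·19 + 3·(-2) = 115
U[7] = -2·115 + 3·(-32) + 3·19 = -269
U[8] = -2·(-269) + 3·115 + 3·(-32) = 787

787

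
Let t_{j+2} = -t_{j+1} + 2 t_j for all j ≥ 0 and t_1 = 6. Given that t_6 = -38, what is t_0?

4

Let t_0 = z.
t_2 = -6 + 2z
t_3 = 18 - 2z
t_4 = -30 + 6z
t_5 = 66 - 10z
t_6 = -126 + 22z
So -126 + 22z = -38, giving z = 4.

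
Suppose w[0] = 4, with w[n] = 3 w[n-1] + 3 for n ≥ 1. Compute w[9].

108255

w[1] = 3·4 + 3 = 15
w[2] = 3·15 + 3 = 48
w[3] = 3·48 + 3 = 147
w[4] = 3·147 + 3 = 444
w[5] = 3·444 + 3 = 1335
w[6] = 3·1335 + 3 = 4008
w[7] = 3·4008 + 3 = 12027
w[8] = 3·12027 + 3 = 36084
w[9] = 3·36084 + 3 = 108255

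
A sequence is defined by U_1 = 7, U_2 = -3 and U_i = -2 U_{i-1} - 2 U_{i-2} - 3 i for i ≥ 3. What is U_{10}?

-24

U_3 = -2(-3) - 2(7) - 9 = -17
U_4 = -2(-17) - 2(-3) - 12 = 28
U_5 = -2(28) - 2(-17) - 15 = -37
U_6 = -2(-37) - 2(28) - 18 = 0
U_7 = -2(0) - 2(-37) - 21 = 53
U_8 = -2(53) - 2(0) - 24 = -130
U_9 = -2(-130) - 2(53) - 27 = 127
U_{10} = -2(127) - 2(-130) - 30 = -24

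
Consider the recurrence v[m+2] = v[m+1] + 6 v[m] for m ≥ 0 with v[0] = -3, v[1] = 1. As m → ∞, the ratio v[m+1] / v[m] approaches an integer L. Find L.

The characteristic equation is r^2 - r - 6 = 0, which factors as (r - 3)(r + 2) = 0.
So the roots are 3 and -2. Since |3| > |-2| and the coefficient of 3^m is non-zero, the ratio tends to 3.

3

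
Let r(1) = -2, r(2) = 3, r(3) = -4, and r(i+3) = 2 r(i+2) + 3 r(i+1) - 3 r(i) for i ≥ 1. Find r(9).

r(4) = 2·(-4) + 3·3 - 3·(-2) = 7
r(5) = 2·7 + 3·(-4) - 3·3 = -7
r(6) = 2·(-7) + 3·7 - 3·(-4) = 19
r(7) = 2·19 + 3·(-7) - 3·7 = -4
r(8) = 2·(-4) + 3·19 - 3·(-7) = 70
r(9) = 2·70 + 3·(-4) - 3·19 = 71

71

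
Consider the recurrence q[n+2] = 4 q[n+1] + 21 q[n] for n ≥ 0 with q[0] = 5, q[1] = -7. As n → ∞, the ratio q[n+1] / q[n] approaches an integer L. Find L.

7

The characteristic equation is r^2 - 4r - 21 = 0, which factors as (r - 7)(r + 3) = 0.
So the roots are 7 and -3. Since |7| > |-3| and the coefficient of 7^n is non-zero, the ratio tends to 7.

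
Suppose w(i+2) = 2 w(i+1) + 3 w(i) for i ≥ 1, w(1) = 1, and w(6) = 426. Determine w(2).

Let w(2) = z.
w(3) = 3 + 2z
w(4) = 6 + 7z
w(5) = 21 + 20z
w(6) = 60 + 61z
So 60 + 61z = 426, giving z = 6.

6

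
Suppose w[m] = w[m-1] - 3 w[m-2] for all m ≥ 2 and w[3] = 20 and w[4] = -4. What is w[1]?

-4

Rearranging, w[m-2] = (w[m] - w[m-1]) / -3.
w[2] = (-4 - 20) / -3 = -24/-3 = 8
w[1] = (20 - 8) / -3 = 12/-3 = -4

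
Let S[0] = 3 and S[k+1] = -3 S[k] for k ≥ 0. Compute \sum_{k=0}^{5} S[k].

S[1] = -3·3 = -9
S[2] = -3·(-9) = 27
S[3] = -3·27 = -81
S[4] = -3·(-81) = 243
S[5] = -3·243 = -729
Sum = 3 + (-9) + 27 + (-81) + 243 + (-729) = -546

-546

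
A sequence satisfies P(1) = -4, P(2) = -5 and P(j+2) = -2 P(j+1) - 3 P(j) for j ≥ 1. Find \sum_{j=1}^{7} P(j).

P(3) = -2(-5) - 3(-4) = 22
P(4) = -2(22) - 3(-5) = -29
P(5) = -2(-29) - 3(22) = -8
P(6) = -2(-8) - 3(-29) = 103
P(7) = -2(103) - 3(-8) = -182
Sum = (-4) + (-5) + 22 + (-29) + (-8) + 103 + (-182) = -103

-103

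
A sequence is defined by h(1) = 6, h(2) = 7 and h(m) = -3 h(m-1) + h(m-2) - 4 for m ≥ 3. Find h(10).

79284

h(3) = -3(7) + 6 - 4 = -19
h(4) = -3(-19) + 7 - 4 = 60
h(5) = -3(60) + (-19) - 4 = -203
h(6) = -3(-203) + 60 - 4 = 665
h(7) = -3(665) + (-203) - 4 = -2202
h(8) = -3(-2202) + 665 - 4 = 7267
h(9) = -3(7267) + (-2202) - 4 = -24007
h(10) = -3(-24007) + 7267 - 4 = 79284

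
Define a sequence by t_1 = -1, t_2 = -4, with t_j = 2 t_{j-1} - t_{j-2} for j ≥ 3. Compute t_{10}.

-28

t_3 = 2*(-4) - (-1) = -7
t_4 = 2*(-7) - (-4) = -10
t_5 = 2*(-10) - (-7) = -13
t_6 = 2*(-13) - (-10) = -16
t_7 = 2*(-16) - (-13) = -19
t_8 = 2*(-19) - (-16) = -22
t_9 = 2*(-22) - (-19) = -25
t_{10} = 2*(-25) - (-22) = -28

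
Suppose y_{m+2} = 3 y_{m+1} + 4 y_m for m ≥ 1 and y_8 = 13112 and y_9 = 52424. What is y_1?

-4

Rearranging, y_{m-2} = (y_m - 3 y_{m-1}) / 4.
y_7 = (52424 - 3·13112) / 4 = 13088/4 = 3272
y_6 = (13112 - 3·3272) / 4 = 3296/4 = 824
y_5 = (3272 - 3·824) / 4 = 800/4 = 200
y_4 = (824 - 3·200) / 4 = 224/4 = 56
y_3 = (200 - 3·56) / 4 = 32/4 = 8
y_2 = (56 - 3·8) / 4 = 32/4 = 8
y_1 = (8 - 3·8) / 4 = -16/4 = -4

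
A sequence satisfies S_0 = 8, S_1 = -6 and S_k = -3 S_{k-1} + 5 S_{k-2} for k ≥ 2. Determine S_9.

-1155036

S_2 = -3(-6) + 5(8) = 58
S_3 = -3(58) + 5(-6) = -204
S_4 = -3(-204) + 5(58) = 902
S_5 = -3(902) + 5(-204) = -3726
S_6 = -3(-3726) + 5(902) = 15688
S_7 = -3(15688) + 5(-3726) = -65694
S_8 = -3(-65694) + 5(15688) = 275522
S_9 = -3(275522) + 5(-65694) = -1155036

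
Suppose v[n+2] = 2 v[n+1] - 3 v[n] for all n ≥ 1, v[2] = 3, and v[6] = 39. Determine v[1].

6

Let v[1] = x.
v[3] = 6 - 3x
v[4] = 3 - 6x
v[5] = -12 - 3x
v[6] = -33 + 12x
So -33 + 12x = 39, giving x = 6.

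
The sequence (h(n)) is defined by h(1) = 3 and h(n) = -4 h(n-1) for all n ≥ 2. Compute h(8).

h(2) = -4*3 = -12
h(3) = -4*(-12) = 48
h(4) = -4*48 = -192
h(5) = -4*(-192) = 768
h(6) = -4*768 = -3072
h(7) = -4*(-3072) = 12288
h(8) = -4*12288 = -49152

-49152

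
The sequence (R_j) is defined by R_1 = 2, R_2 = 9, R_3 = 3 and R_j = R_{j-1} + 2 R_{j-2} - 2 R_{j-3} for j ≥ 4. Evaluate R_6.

R_4 = 3 + 2·9 - 2·2 = 17
R_5 = 17 + 2·3 - 2·9 = 5
R_6 = 5 + 2·17 - 2·3 = 33

33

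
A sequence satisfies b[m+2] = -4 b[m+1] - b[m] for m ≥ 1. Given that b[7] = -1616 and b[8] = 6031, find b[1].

Rearranging, b[m-2] = -(b[m] + 4 b[m-1]).
b[6] = -(6031 + 4*(-1616)) = 433
b[5] = -(-1616 + 4*433) = -116
b[4] = -(433 + 4*(-116)) = 31
b[3] = -(-116 + 4*31) = -8
b[2] = -(31 + 4*(-8)) = 1
b[1] = -(-8 + 4*1) = 4

4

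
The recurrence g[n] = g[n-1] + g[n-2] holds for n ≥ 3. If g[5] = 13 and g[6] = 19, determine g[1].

Rearranging, g[n-2] = g[n] - g[n-1].
g[4] = 19 - 13 = 6
g[3] = 13 - 6 = 7
g[2] = 6 - 7 = -1
g[1] = 7 - (-1) = 8

8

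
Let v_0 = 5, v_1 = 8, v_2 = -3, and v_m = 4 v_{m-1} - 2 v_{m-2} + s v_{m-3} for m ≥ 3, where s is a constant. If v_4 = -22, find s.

3

v_3 = -28 + 5s
v_4 = -106 + 28s
So -106 + 28s = -22, giving s = 3.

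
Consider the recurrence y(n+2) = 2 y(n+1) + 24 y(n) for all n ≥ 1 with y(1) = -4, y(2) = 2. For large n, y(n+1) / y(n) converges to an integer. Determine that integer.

The characteristic equation is r^2 - 2r - 24 = 0, which factors as (r - 6)(r + 4) = 0.
So the roots are 6 and -4. Since |6| > |-4| and the coefficient of 6^n is non-zero, the ratio tends to 6.

6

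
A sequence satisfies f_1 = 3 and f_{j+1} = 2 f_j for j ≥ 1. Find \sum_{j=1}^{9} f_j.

f_2 = 2*3 = 6
f_3 = 2*6 = 12
f_4 = 2*12 = 24
f_5 = 2*24 = 48
f_6 = 2*48 = 96
f_7 = 2*96 = 192
f_8 = 2*192 = 384
f_9 = 2*384 = 768
Sum = 3 + 6 + 12 + 24 + 48 + 96 + 192 + 384 + 768 = 1533

1533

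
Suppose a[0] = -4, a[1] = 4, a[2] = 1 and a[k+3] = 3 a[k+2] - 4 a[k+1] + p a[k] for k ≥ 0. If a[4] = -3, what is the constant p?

a[3] = -13 - 4p
a[4] = -43 - 8p
So -43 - 8p = -3, giving p = -5.

-5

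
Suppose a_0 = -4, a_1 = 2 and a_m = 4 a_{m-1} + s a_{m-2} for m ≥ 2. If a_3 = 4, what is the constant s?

a_2 = 8 - 4s
a_3 = 32 - 14s
So 32 - 14s = 4, giving s = 2.

2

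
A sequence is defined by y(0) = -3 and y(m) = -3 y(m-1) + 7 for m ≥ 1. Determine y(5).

1156

y(1) = -3*(-3) + 7 = 16
y(2) = -3*16 + 7 = -41
y(3) = -3*(-41) + 7 = 130
y(4) = -3*130 + 7 = -383
y(5) = -3*(-383) + 7 = 1156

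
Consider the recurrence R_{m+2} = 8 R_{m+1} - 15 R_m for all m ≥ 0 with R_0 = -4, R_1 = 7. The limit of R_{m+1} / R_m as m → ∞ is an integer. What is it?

The characteristic equation is r^2 - 8r + 15 = 0, which factors as (r - 5)(r - 3) = 0.
So the roots are 5 and 3. Since |5| > |3| and the coefficient of 5^m is non-zero, the ratio tends to 5.

5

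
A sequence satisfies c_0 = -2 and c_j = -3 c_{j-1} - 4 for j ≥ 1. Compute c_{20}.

-3486784402

The fixed point is -4/(1 + 3) = -1, so c_j + 1 = -3(c_{j-1} + 1).
Hence c_j = -1·(-3)^j - 1.
c_{20} = -1·(-3)^{20} - 1 = -1·3486784401 - 1 = -3486784402.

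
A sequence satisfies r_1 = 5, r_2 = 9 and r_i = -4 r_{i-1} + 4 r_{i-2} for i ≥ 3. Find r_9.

r_3 = -4*9 + 4*5 = -16
r_4 = -4*(-16) + 4*9 = 100
r_5 = -4*100 + 4*(-16) = -464
r_6 = -4*(-464) + 4*100 = 2256
r_7 = -4*2256 + 4*(-464) = -10880
r_8 = -4*(-10880) + 4*2256 = 52544
r_9 = -4*52544 + 4*(-10880) = -253696

-253696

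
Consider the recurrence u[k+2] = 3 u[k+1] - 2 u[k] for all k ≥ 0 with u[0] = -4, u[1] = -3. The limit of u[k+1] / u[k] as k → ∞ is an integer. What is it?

The characteristic equation is r^2 - 3r + 2 = 0, which factors as (r - 2)(r - 1) = 0.
So the roots are 2 and 1. Since |2| > |1| and the coefficient of 2^k is non-zero, the ratio tends to 2.

2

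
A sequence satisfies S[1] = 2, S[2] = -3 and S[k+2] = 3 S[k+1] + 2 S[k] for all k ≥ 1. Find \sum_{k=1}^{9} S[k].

-16384

S[3] = 3(-3) + 2(2) = -5
S[4] = 3(-5) + 2(-3) = -21
S[5] = 3(-21) + 2(-5) = -73
S[6] = 3(-73) + 2(-21) = -261
S[7] = 3(-261) + 2(-73) = -929
S[8] = 3(-929) + 2(-261) = -3309
S[9] = 3(-3309) + 2(-929) = -11785
Sum = 2 + (-3) + (-5) + (-21) + (-73) + (-261) + (-929) + (-3309) + (-11785) = -16384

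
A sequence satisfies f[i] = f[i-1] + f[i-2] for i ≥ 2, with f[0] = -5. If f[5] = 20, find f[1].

Let f[1] = v.
f[2] = -5 + v
f[3] = -5 + 2v
f[4] = -10 + 3v
f[5] = -15 + 5v
So -15 + 5v = 20, giving v = 7.

7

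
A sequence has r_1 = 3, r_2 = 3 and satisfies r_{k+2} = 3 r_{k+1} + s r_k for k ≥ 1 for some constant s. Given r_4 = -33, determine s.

-5

r_3 = 9 + 3s
r_4 = 27 + 12s
So 27 + 12s = -33, giving s = -5.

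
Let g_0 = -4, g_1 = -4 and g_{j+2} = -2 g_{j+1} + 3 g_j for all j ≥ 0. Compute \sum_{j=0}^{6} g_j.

-28

g_2 = -2·(-4) + 3·(-4) = -4
g_3 = -2·(-4) + 3·(-4) = -4
g_4 = -2·(-4) + 3·(-4) = -4
g_5 = -2·(-4) + 3·(-4) = -4
g_6 = -2·(-4) + 3·(-4) = -4
Sum = (-4) + (-4) + (-4) + (-4) + (-4) + (-4) + (-4) = -28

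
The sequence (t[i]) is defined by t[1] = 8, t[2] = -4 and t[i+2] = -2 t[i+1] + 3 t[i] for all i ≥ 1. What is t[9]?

19688

t[3] = -2(-4) + 3(8) = 32
t[4] = -2(32) + 3(-4) = -76
t[5] = -2(-76) + 3(32) = 248
t[6] = -2(248) + 3(-76) = -724
t[7] = -2(-724) + 3(248) = 2192
t[8] = -2(2192) + 3(-724) = -6556
t[9] = -2(-6556) + 3(2192) = 19688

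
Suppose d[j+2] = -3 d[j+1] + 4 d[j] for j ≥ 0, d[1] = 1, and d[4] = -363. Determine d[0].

Let d[0] = x.
d[2] = -3 + 4x
d[3] = 13 - 12x
d[4] = -51 + 52x
So -51 + 52x = -363, giving x = -6.

-6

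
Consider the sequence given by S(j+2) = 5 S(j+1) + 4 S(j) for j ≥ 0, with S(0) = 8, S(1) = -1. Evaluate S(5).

S(2) = 5(-1) + 4(8) = 27
S(3) = 5(27) + 4(-1) = 131
S(4) = 5(131) + 4(27) = 763
S(5) = 5(763) + 4(131) = 4339

4339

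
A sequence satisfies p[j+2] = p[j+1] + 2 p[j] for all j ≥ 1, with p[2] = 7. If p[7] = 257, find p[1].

5

Let p[1] = z.
p[3] = 7 + 2z
p[4] = 21 + 2z
p[5] = 35 + 6z
p[6] = 77 + 10z
p[7] = 147 + 22z
So 147 + 22z = 257, giving z = 5.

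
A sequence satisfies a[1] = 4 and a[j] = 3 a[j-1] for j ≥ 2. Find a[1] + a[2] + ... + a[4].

a[2] = 3*4 = 12
a[3] = 3*12 = 36
a[4] = 3*36 = 108
Sum = 4 + 12 + 36 + 108 = 160

160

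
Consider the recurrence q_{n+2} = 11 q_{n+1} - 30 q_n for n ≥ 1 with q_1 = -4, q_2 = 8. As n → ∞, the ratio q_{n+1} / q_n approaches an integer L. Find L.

The characteristic equation is r^2 - 11r + 30 = 0, which factors as (r - 6)(r - 5) = 0.
So the roots are 6 and 5. Since |6| > |5| and the coefficient of 6^n is non-zero, the ratio tends to 6.

6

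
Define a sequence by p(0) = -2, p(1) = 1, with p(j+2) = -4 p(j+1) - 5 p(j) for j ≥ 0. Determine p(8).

46

p(2) = -4(1) - 5(-2) = 6
p(3) = -4(6) - 5(1) = -29
p(4) = -4(-29) - 5(6) = 86
p(5) = -4(86) - 5(-29) = -199
p(6) = -4(-199) - 5(86) = 366
p(7) = -4(366) - 5(-199) = -469
p(8) = -4(-469) - 5(366) = 46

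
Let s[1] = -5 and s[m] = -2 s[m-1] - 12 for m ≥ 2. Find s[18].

131068

The fixed point is -12/(1 + 2) = -4, so s[m] + 4 = -2(s[m-1] + 4).
Hence s[m] = -1·(-2)^{m-1} - 4.
s[18] = -1·(-2)^{17} - 4 = -1·-131072 - 4 = 131068.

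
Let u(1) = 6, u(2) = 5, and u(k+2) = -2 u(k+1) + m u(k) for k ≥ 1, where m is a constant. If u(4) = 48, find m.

-4

u(3) = -10 + 6m
u(4) = 20 - 7m
So 20 - 7m = 48, giving m = -4.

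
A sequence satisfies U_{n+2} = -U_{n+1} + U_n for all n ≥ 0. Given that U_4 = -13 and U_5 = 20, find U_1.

Rearranging, U_{n-2} = U_n + U_{n-1}.
U_3 = 20 + (-13) = 7
U_2 = -13 + 7 = -6
U_1 = 7 + (-6) = 1

1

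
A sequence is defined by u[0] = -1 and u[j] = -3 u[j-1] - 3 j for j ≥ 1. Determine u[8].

u[1] = -3*(-1) - 3 = 0
u[2] = -3*0 - 6 = -6
u[3] = -3*(-6) - 9 = 9
u[4] = -3*9 - 12 = -39
u[5] = -3*(-39) - 15 = 102
u[6] = -3*102 - 18 = -324
u[7] = -3*(-324) - 21 = 951
u[8] = -3*951 - 24 = -2877

-2877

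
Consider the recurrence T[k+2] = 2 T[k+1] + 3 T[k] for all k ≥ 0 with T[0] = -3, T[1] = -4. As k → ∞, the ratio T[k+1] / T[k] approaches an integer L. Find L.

3

The characteristic equation is r^2 - 2r - 3 = 0, which factors as (r - 3)(r + 1) = 0.
So the roots are 3 and -1. Since |3| > |-1| and the coefficient of 3^k is non-zero, the ratio tends to 3.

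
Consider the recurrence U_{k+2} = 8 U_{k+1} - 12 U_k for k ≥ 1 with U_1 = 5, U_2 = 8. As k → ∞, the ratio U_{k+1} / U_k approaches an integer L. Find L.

6

The characteristic equation is r^2 - 8r + 12 = 0, which factors as (r - 6)(r - 2) = 0.
So the roots are 6 and 2. Since |6| > |2| and the coefficient of 6^k is non-zero, the ratio tends to 6.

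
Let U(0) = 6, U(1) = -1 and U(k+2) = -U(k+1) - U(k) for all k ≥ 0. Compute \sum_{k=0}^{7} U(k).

U(2) = -(-1) - 6 = -5
U(3) = -(-5) - (-1) = 6
U(4) = -6 - (-5) = -1
U(5) = -(-1) - 6 = -5
U(6) = -(-5) - (-1) = 6
U(7) = -6 - (-5) = -1
Sum = 6 + (-1) + (-5) + 6 + (-1) + (-5) + 6 + (-1) = 5

5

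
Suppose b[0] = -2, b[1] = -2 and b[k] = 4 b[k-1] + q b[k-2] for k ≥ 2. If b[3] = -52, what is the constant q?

2

b[2] = -8 - 2q
b[3] = -32 - 10q
So -32 - 10q = -52, giving q = 2.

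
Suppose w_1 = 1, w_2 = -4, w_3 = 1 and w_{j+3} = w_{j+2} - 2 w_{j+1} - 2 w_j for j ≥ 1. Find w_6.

w_4 = 1 - 2(-4) - 2(1) = 7
w_5 = 7 - 2(1) - 2(-4) = 13
w_6 = 13 - 2(7) - 2(1) = -3

-3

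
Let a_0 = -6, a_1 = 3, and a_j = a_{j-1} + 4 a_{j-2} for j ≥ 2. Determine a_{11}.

a_2 = 3 + 4(-6) = -21
a_3 = (-21) + 4(3) = -9
a_4 = (-9) + 4(-21) = -93
a_5 = (-93) + 4(-9) = -129
a_6 = (-129) + 4(-93) = -501
a_7 = (-501) + 4(-129) = -1017
a_8 = (-1017) + 4(-501) = -3021
a_9 = (-3021) + 4(-1017) = -7089
a_{10} = (-7089) + 4(-3021) = -19173
a_{11} = (-19173) + 4(-7089) = -47529

-47529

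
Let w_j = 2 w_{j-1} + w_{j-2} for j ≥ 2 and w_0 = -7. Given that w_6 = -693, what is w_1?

-7

Let w_1 = v.
w_2 = -7 + 2v
w_3 = -14 + 5v
w_4 = -35 + 12v
w_5 = -84 + 29v
w_6 = -203 + 70v
So -203 + 70v = -693, giving v = -7.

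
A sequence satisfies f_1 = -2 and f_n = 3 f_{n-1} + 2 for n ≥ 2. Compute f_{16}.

-14348908

The fixed point is 2/(1 - 3) = -1, so f_n + 1 = 3(f_{n-1} + 1).
Hence f_n = -1·3^{n-1} - 1.
f_{16} = -1·3^{15} - 1 = -1·14348907 - 1 = -14348908.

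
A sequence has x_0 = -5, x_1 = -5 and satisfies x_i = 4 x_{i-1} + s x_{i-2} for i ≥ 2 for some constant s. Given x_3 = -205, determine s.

x_2 = -20 - 5s
x_3 = -80 - 25s
So -80 - 25s = -205, giving s = 5.

5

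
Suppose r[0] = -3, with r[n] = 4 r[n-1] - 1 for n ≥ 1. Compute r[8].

r[1] = 4·(-3) - 1 = -13
r[2] = 4·(-13) - 1 = -53
r[3] = 4·(-53) - 1 = -213
r[4] = 4·(-213) - 1 = -853
r[5] = 4·(-853) - 1 = -3413
r[6] = 4·(-3413) - 1 = -13653
r[7] = 4·(-13653) - 1 = -54613
r[8] = 4·(-54613) - 1 = -218453

-218453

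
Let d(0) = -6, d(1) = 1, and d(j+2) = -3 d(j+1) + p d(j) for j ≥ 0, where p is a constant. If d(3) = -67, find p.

-4

d(2) = -3 - 6p
d(3) = 9 + 19p
So 9 + 19p = -67, giving p = -4.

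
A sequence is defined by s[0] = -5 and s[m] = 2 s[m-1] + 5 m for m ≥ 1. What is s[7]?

595

s[1] = 2(-5) + 5 = -5
s[2] = 2(-5) + 10 = 0
s[3] = 2(0) + 15 = 15
s[4] = 2(15) + 20 = 50
s[5] = 2(50) + 25 = 125
s[6] = 2(125) + 30 = 280
s[7] = 2(280) + 35 = 595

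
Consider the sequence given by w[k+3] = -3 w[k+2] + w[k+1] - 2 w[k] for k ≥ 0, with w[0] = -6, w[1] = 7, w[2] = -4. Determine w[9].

w[3] = -3*(-4) + 7 - 2*(-6) = 31
w[4] = -3*31 + (-4) - 2*7 = -111
w[5] = -3*(-111) + 31 - 2*(-4) = 372
w[6] = -3*372 + (-111) - 2*31 = -1289
w[7] = -3*(-1289) + 372 - 2*(-111) = 4461
w[8] = -3*4461 + (-1289) - 2*372 = -15416
w[9] = -3*(-15416) + 4461 - 2*(-1289) = 53287

53287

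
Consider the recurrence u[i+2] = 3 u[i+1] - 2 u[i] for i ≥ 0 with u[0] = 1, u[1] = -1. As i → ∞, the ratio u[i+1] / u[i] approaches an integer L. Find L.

The characteristic equation is r^2 - 3r + 2 = 0, which factors as (r - 2)(r - 1) = 0.
So the roots are 2 and 1. Since |2| > |1| and the coefficient of 2^i is non-zero, the ratio tends to 2.

2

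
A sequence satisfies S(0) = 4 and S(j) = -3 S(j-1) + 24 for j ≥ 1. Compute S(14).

The fixed point is 24/(1 + 3) = 6, so S(j) - 6 = -3(S(j-1) - 6).
Hence S(j) = -2·(-3)^j + 6.
S(14) = -2·(-3)^{14} + 6 = -2·4782969 + 6 = -9565932.

-9565932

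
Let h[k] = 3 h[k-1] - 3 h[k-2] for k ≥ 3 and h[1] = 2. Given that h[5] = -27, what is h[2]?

1

Let h[2] = w.
h[3] = -6 + 3w
h[4] = -18 + 6w
h[5] = -36 + 9w
So -36 + 9w = -27, giving w = 1.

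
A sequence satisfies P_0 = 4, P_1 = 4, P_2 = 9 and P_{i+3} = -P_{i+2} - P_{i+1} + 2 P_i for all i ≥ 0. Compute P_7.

22

P_3 = -9 - 4 + 2·4 = -5
P_4 = -(-5) - 9 + 2·4 = 4
P_5 = -4 - (-5) + 2·9 = 19
P_6 = -19 - 4 + 2·(-5) = -33
P_7 = -(-33) - 19 + 2·4 = 22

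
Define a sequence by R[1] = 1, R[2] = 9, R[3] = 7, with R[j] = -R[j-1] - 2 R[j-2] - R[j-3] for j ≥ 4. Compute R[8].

R[4] = -7 - 2(9) - 1 = -26
R[5] = -(-26) - 2(7) - 9 = 3
R[6] = -3 - 2(-26) - 7 = 42
R[7] = -42 - 2(3) - (-26) = -22
R[8] = -(-22) - 2(42) - 3 = -65

-65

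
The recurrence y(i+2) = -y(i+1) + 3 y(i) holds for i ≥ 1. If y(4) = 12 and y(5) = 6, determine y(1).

4

Rearranging, y(i-2) = (y(i) + y(i-1)) / 3.
y(3) = (6 + 12) / 3 = 18/3 = 6
y(2) = (12 + 6) / 3 = 18/3 = 6
y(1) = (6 + 6) / 3 = 12/3 = 4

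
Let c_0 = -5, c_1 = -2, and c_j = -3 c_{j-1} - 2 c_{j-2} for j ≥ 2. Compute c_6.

436

c_2 = -3*(-2) - 2*(-5) = 16
c_3 = -3*16 - 2*(-2) = -44
c_4 = -3*(-44) - 2*16 = 100
c_5 = -3*100 - 2*(-44) = -212
c_6 = -3*(-212) - 2*100 = 436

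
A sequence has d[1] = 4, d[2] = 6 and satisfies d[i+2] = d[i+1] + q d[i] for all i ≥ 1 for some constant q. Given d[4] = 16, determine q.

1

d[3] = 6 + 4q
d[4] = 6 + 10q
So 6 + 10q = 16, giving q = 1.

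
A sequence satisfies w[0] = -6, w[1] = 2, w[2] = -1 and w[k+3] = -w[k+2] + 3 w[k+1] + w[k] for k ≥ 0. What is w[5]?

w[3] = -(-1) + 3(2) + (-6) = 1
w[4] = -1 + 3(-1) + 2 = -2
w[5] = -(-2) + 3(1) + (-1) = 4

4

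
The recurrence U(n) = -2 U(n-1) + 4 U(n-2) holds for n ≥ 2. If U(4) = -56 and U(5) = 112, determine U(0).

-7

Rearranging, U(n-2) = (U(n) + 2 U(n-1)) / 4.
U(3) = (112 + 2·(-56)) / 4 = 0/4 = 0
U(2) = (-56 + 2·0) / 4 = -56/4 = -14
U(1) = (0 + 2·(-14)) / 4 = -28/4 = -7
U(0) = (-14 + 2·(-7)) / 4 = -28/4 = -7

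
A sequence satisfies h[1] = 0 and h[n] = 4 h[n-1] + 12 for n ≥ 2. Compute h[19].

274877906940

The fixed point is 12/(1 - 4) = -4, so h[n] + 4 = 4(h[n-1] + 4).
Hence h[n] = 4·4^{n-1} - 4.
h[19] = 4·4^{18} - 4 = 4·68719476736 - 4 = 274877906940.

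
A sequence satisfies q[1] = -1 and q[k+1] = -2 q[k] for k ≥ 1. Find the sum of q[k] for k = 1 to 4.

q[2] = -2*(-1) = 2
q[3] = -2*2 = -4
q[4] = -2*(-4) = 8
Sum = (-1) + 2 + (-4) + 8 = 5

5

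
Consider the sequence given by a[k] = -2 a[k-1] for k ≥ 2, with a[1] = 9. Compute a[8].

-1152

a[2] = -2·9 = -18
a[3] = -2·(-18) = 36
a[4] = -2·36 = -72
a[5] = -2·(-72) = 144
a[6] = -2·144 = -288
a[7] = -2·(-288) = 576
a[8] = -2·576 = -1152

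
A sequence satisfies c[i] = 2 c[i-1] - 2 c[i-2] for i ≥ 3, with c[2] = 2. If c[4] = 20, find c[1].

Let c[1] = v.
c[3] = 4 - 2v
c[4] = 4 - 4v
So 4 - 4v = 20, giving v = -4.

-4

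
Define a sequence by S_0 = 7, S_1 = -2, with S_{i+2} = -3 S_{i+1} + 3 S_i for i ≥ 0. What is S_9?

-266247

S_2 = -3·(-2) + 3·7 = 27
S_3 = -3·27 + 3·(-2) = -87
S_4 = -3·(-87) + 3·27 = 342
S_5 = -3·342 + 3·(-87) = -1287
S_6 = -3·(-1287) + 3·342 = 4887
S_7 = -3·4887 + 3·(-1287) = -18522
S_8 = -3·(-18522) + 3·4887 = 70227
S_9 = -3·70227 + 3·(-18522) = -266247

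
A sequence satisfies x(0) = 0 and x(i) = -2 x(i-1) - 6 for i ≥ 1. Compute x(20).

The fixed point is -6/(1 + 2) = -2, so x(i) + 2 = -2(x(i-1) + 2).
Hence x(i) = 2·(-2)^i - 2.
x(20) = 2·(-2)^{20} - 2 = 2·1048576 - 2 = 2097150.

2097150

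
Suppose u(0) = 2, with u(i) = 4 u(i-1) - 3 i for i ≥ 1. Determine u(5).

u(1) = 4·2 - 3 = 5
u(2) = 4·5 - 6 = 14
u(3) = 4·14 - 9 = 47
u(4) = 4·47 - 12 = 176
u(5) = 4·176 - 15 = 689

689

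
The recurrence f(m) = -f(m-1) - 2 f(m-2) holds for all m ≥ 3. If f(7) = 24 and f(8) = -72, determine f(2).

-6

Rearranging, f(m-2) = (f(m) + f(m-1)) / -2.
f(6) = (-72 + 24) / -2 = -48/-2 = 24
f(5) = (24 + 24) / -2 = 48/-2 = -24
f(4) = (24 + (-24)) / -2 = 0/-2 = 0
f(3) = (-24 + 0) / -2 = -24/-2 = 12
f(2) = (0 + 12) / -2 = 12/-2 = -6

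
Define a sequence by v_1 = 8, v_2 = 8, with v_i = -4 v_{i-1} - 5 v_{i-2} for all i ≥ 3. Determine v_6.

1288

v_3 = -4(8) - 5(8) = -72
v_4 = -4(-72) - 5(8) = 248
v_5 = -4(248) - 5(-72) = -632
v_6 = -4(-632) - 5(248) = 1288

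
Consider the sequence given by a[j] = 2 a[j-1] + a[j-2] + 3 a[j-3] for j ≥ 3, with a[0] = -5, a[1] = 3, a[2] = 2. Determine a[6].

a[3] = 2*2 + 3 + 3*(-5) = -8
a[4] = 2*(-8) + 2 + 3*3 = -5
a[5] = 2*(-5) + (-8) + 3*2 = -12
a[6] = 2*(-12) + (-5) + 3*(-8) = -53

-53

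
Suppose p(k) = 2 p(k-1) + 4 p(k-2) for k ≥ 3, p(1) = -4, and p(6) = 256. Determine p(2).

8

Let p(2) = x.
p(3) = -16 + 2x
p(4) = -32 + 8x
p(5) = -128 + 24x
p(6) = -384 + 80x
So -384 + 80x = 256, giving x = 8.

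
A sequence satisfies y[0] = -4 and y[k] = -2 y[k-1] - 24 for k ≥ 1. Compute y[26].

The fixed point is -24/(1 + 2) = -8, so y[k] + 8 = -2(y[k-1] + 8).
Hence y[k] = 4·(-2)^k - 8.
y[26] = 4·(-2)^{26} - 8 = 4·67108864 - 8 = 268435448.

268435448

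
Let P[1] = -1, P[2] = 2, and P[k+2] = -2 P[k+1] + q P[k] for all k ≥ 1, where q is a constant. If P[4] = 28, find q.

P[3] = -4 - q
P[4] = 8 + 4q
So 8 + 4q = 28, giving q = 5.

5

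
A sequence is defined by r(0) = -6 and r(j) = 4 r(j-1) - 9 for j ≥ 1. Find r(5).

r(1) = 4*(-6) - 9 = -33
r(2) = 4*(-33) - 9 = -141
r(3) = 4*(-141) - 9 = -573
r(4) = 4*(-573) - 9 = -2301
r(5) = 4*(-2301) - 9 = -9213

-9213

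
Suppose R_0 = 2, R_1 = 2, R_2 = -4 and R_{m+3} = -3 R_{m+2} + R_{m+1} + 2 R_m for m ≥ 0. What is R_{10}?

R_3 = -3*(-4) + 2 + 2*2 = 18
R_4 = -3*18 + (-4) + 2*2 = -54
R_5 = -3*(-54) + 18 + 2*(-4) = 172
R_6 = -3*172 + (-54) + 2*18 = -534
R_7 = -3*(-534) + 172 + 2*(-54) = 1666
R_8 = -3*1666 + (-534) + 2*172 = -5188
R_9 = -3*(-5188) + 1666 + 2*(-534) = 16162
R_{10} = -3*16162 + (-5188) + 2*1666 = -50342

-50342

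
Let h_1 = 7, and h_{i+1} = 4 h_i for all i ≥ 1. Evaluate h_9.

h_2 = 4·7 = 28
h_3 = 4·28 = 112
h_4 = 4·112 = 448
h_5 = 4·448 = 1792
h_6 = 4·1792 = 7168
h_7 = 4·7168 = 28672
h_8 = 4·28672 = 114688
h_9 = 4·114688 = 458752

458752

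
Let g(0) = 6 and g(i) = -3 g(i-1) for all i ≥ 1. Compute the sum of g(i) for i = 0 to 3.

-120

g(1) = -3(6) = -18
g(2) = -3(-18) = 54
g(3) = -3(54) = -162
Sum = 6 + (-18) + 54 + (-162) = -120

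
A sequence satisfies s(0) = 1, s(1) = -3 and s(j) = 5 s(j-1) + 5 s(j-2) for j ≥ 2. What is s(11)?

-88525000

s(2) = 5*(-3) + 5*1 = -10
s(3) = 5*(-10) + 5*(-3) = -65
s(4) = 5*(-65) + 5*(-10) = -375
s(5) = 5*(-375) + 5*(-65) = -2200
s(6) = 5*(-2200) + 5*(-375) = -12875
s(7) = 5*(-12875) + 5*(-2200) = -75375
s(8) = 5*(-75375) + 5*(-12875) = -441250
s(9) = 5*(-441250) + 5*(-75375) = -2583125
s(10) = 5*(-2583125) + 5*(-441250) = -15121875
s(11) = 5*(-15121875) + 5*(-2583125) = -88525000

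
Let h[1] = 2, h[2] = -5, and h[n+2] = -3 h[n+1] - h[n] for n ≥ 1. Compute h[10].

-10946

h[3] = -3*(-5) - 2 = 13
h[4] = -3*13 - (-5) = -34
h[5] = -3*(-34) - 13 = 89
h[6] = -3*89 - (-34) = -233
h[7] = -3*(-233) - 89 = 610
h[8] = -3*610 - (-233) = -1597
h[9] = -3*(-1597) - 610 = 4181
h[10] = -3*4181 - (-1597) = -10946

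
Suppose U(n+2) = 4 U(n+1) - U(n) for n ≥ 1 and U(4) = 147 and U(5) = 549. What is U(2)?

Rearranging, U(n-2) = -(U(n) - 4 U(n-1)).
U(3) = -(549 - 4(147)) = 39
U(2) = -(147 - 4(39)) = 9

9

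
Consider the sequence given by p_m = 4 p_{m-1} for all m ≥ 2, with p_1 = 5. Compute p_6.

p_2 = 4(5) = 20
p_3 = 4(20) = 80
p_4 = 4(80) = 320
p_5 = 4(320) = 1280
p_6 = 4(1280) = 5120

5120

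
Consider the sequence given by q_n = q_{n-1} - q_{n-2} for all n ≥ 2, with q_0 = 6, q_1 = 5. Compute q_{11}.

q_2 = 5 - 6 = -1
q_3 = (-1) - 5 = -6
q_4 = (-6) - (-1) = -5
q_5 = (-5) - (-6) = 1
q_6 = 1 - (-5) = 6
q_7 = 6 - 1 = 5
q_8 = 5 - 6 = -1
q_9 = (-1) - 5 = -6
q_{10} = (-6) - (-1) = -5
q_{11} = (-5) - (-6) = 1

1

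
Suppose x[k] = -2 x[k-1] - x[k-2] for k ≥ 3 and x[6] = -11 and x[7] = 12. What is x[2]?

-7

Rearranging, x[k-2] = -(x[k] + 2 x[k-1]).
x[5] = -(12 + 2(-11)) = 10
x[4] = -(-11 + 2(10)) = -9
x[3] = -(10 + 2(-9)) = 8
x[2] = -(-9 + 2(8)) = -7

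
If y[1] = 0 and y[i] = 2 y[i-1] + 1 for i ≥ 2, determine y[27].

67108863

The fixed point is 1/(1 - 2) = -1, so y[i] + 1 = 2(y[i-1] + 1).
Hence y[i] = 1·2^{i-1} - 1.
y[27] = 1·2^{26} - 1 = 1·67108864 - 1 = 67108863.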